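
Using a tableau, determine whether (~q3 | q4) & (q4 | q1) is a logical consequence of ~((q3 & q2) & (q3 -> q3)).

Initial set: {~((q3 & q2) & (q3 -> q3)); ~((~q3 | q4) & (q4 | q1))}.
~((q3 & q2) & (q3 -> q3)): β-rule — branch into ~(q3 & q2)  //  ~(q3 -> q3).
  branch 1 (add ~(q3 & q2)):
    ~((~q3 | q4) & (q4 | q1)): β-rule — branch into ~(~q3 | q4)  //  ~(q4 | q1).
      branch 1.1 (add ~(~q3 | q4)):
        ~(~q3 | q4): α-rule — add ~~q3, ~q4.
        ~(q3 & q2): β-rule — branch into ~q3  //  ~q2.
          branch 1.1.1 (add ~q3):
            × closes — contains both q3 and ~q3.
          branch 1.1.2 (add ~q2):
            ○ open, literals {q2=F, q3=T, q4=F}.
      branch 1.2 (add ~(q4 | q1)):
        ~(q4 | q1): α-rule — add ~q4, ~q1.
        ~(q3 & q2): β-rule — branch into ~q3  //  ~q2.
          branch 1.2.1 (add ~q3):
            ○ open, literals {q1=F, q3=F, q4=F}.
          branch 1.2.2 (add ~q2):
            ○ open, literals {q1=F, q2=F, q4=F}.
  branch 2 (add ~(q3 -> q3)):
    ~(q3 -> q3): α-rule — add q3, ~q3.
    × closes — contains both q3 and ~q3.
2 branches closed, 3 open.
An open branch gives a countermodel: q2=F, q3=T, q4=F (unmentioned atoms arbitrary); the premises hold there but the conclusion fails.

No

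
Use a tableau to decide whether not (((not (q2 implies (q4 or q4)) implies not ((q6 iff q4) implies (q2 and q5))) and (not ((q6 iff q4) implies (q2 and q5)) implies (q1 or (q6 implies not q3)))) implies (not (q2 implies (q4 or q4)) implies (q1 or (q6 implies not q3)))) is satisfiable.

Initial set: {not (((not (q2 implies (q4 or q4)) implies not ((q6 iff q4) implies (q2 and q5))) and (not ((q6 iff q4) implies (q2 and q5)) implies (q1 or (q6 implies not q3)))) implies (not (q2 implies (q4 or q4)) implies (q1 or (q6 implies not q3))))}.
not (((not (q2 implies (q4 or q4)) implies not ((q6 iff q4) implies (q2 and q5))) and (not ((q6 iff q4) implies (q2 and q5)) implies (q1 or (q6 implies not q3)))) implies (not (q2 implies (q4 or q4)) implies (q1 or (q6 implies not q3)))): α-rule — add ((not (q2 implies (q4 or q4)) implies not ((q6 iff q4) implies (q2 and q5))) and (not ((q6 iff q4) implies (q2 and q5)) implies (q1 or (q6 implies not q3)))), not (not (q2 implies (q4 or q4)) implies (q1 or (q6 implies not q3))).
((not (q2 implies (q4 or q4)) implies not ((q6 iff q4) implies (q2 and q5))) and (not ((q6 iff q4) implies (q2 and q5)) implies (q1 or (q6 implies not q3)))): α-rule — add (not (q2 implies (q4 or q4)) implies not ((q6 iff q4) implies (q2 and q5))), (not ((q6 iff q4) implies (q2 and q5)) implies (q1 or (q6 implies not q3))).
not (not (q2 implies (q4 or q4)) implies (q1 or (q6 implies not q3))): α-rule — add not (q2 implies (q4 or q4)), not (q1 or (q6 implies not q3)).
not (q2 implies (q4 or q4)): α-rule — add q2, not (q4 or q4).
not (q1 or (q6 implies not q3)): α-rule — add not q1, not (q6 implies not q3).
not (q4 or q4): α-rule — add not q4, not q4.
not (q6 implies not q3): α-rule — add q6, not not q3.
(not (q2 implies (q4 or q4)) implies not ((q6 iff q4) implies (q2 and q5))): β-rule — branch into not not (q2 implies (q4 or q4))  //  not ((q6 iff q4) implies (q2 and q5)).
  branch 1 (add not not (q2 implies (q4 or q4))):
    (not ((q6 iff q4) implies (q2 and q5)) implies (q1 or (q6 implies not q3))): β-rule — branch into not not ((q6 iff q4) implies (q2 and q5))  //  (q1 or (q6 implies not q3)).
      branch 1.1 (add not not ((q6 iff q4) implies (q2 and q5))):
        not not (q2 implies (q4 or q4)): β-rule — branch into not q2  //  (q4 or q4).
          branch 1.1.1 (add not q2):
            × closes — contains both q2 and not q2.
          branch 1.1.2 (add (q4 or q4)):
            not not ((q6 iff q4) implies (q2 and q5)): β-rule — branch into not (q6 iff q4)  //  (q2 and q5).
              branch 1.1.2.1 (add not (q6 iff q4)):
                (q4 or q4): β-rule — branch into q4  //  q4.
                  branch 1.1.2.1.1 (add q4):
                    × closes — contains both q4 and not q4.
                  branch 1.1.2.1.2 (add q4):
                    × closes — contains both q4 and not q4.
              branch 1.1.2.2 (add (q2 and q5)):
                (q2 and q5): α-rule — add q2, q5.
                (q4 or q4): β-rule — branch into q4  //  q4.
                  branch 1.1.2.2.1 (add q4):
                    × closes — contains both q4 and not q4.
                  branch 1.1.2.2.2 (add q4):
                    × closes — contains both q4 and not q4.
      branch 1.2 (add (q1 or (q6 implies not q3))):
        not not (q2 implies (q4 or q4)): β-rule — branch into not q2  //  (q4 or q4).
          branch 1.2.1 (add not q2):
            × closes — contains both q2 and not q2.
          branch 1.2.2 (add (q4 or q4)):
            (q1 or (q6 implies not q3)): β-rule — branch into q1  //  (q6 implies not q3).
              branch 1.2.2.1 (add q1):
                × closes — contains both q1 and not q1.
              branch 1.2.2.2 (add (q6 implies not q3)):
                (q4 or q4): β-rule — branch into q4  //  q4.
                  branch 1.2.2.2.1 (add q4):
                    × closes — contains both q4 and not q4.
                  branch 1.2.2.2.2 (add q4):
                    × closes — contains both q4 and not q4.
  branch 2 (add not ((q6 iff q4) implies (q2 and q5))):
    not ((q6 iff q4) implies (q2 and q5)): α-rule — add (q6 iff q4), not (q2 and q5).
    (not ((q6 iff q4) implies (q2 and q5)) implies (q1 or (q6 implies not q3))): β-rule — branch into not not ((q6 iff q4) implies (q2 and q5))  //  (q1 or (q6 implies not q3)).
      branch 2.1 (add not not ((q6 iff q4) implies (q2 and q5))):
        (q6 iff q4): β-rule — branch into q6, q4  //  not q6, not q4.
          branch 2.1.1 (add q6, q4):
            × closes — contains both q4 and not q4.
          branch 2.1.2 (add not q6, not q4):
            × closes — contains both q6 and not q6.
      branch 2.2 (add (q1 or (q6 implies not q3))):
        (q6 iff q4): β-rule — branch into q6, q4  //  not q6, not q4.
          branch 2.2.1 (add q6, q4):
            × closes — contains both q4 and not q4.
          branch 2.2.2 (add not q6, not q4):
            × closes — contains both q6 and not q6.
All 13 branches close.
Every branch closed; the formula is unsatisfiable.

Unsatisfiable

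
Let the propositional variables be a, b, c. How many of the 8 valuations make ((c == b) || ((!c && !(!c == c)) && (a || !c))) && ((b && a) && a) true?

2

Initial set: {(((c == b) || ((!c && !(!c == c)) && (a || !c))) && ((b && a) && a))}.
(((c == b) || ((!c && !(!c == c)) && (a || !c))) && ((b && a) && a)): α-rule — add ((c == b) || ((!c && !(!c == c)) && (a || !c))), ((b && a) && a).
((b && a) && a): α-rule — add (b && a), a.
(b && a): α-rule — add b, a.
((c == b) || ((!c && !(!c == c)) && (a || !c))): β-rule — branch into (c == b)  //  ((!c && !(!c == c)) && (a || !c)).
  branch 1 (add (c == b)):
    (c == b): β-rule — branch into c, b  //  !c, !b.
      branch 1.1 (add c, b):
        ○ open, literals {a=T, b=T, c=T}.
      branch 1.2 (add !c, !b):
        × closes — contains both b and !b.
  branch 2 (add ((!c && !(!c == c)) && (a || !c))):
    ((!c && !(!c == c)) && (a || !c)): α-rule — add (!c && !(!c == c)), (a || !c).
    (!c && !(!c == c)): α-rule — add !c, !(!c == c).
    (a || !c): β-rule — branch into a  //  !c.
      branch 2.1 (add a):
        !(!c == c): β-rule — branch into !c, !c  //  !!c, c.
          branch 2.1.1 (add !c, !c):
            ○ open, literals {a=T, b=T, c=F}.
          branch 2.1.2 (add !!c, c):
            × closes — contains both c and !c.
      branch 2.2 (add !c):
        !(!c == c): β-rule — branch into !c, !c  //  !!c, c.
          branch 2.2.1 (add !c, !c):
            ○ open, literals {a=T, b=T, c=F}.
          branch 2.2.2 (add !!c, c):
            × closes — contains both c and !c.
3 branches closed, 3 open.
Each open branch fixes some atoms; the unmentioned ones are free. Counting distinct full assignments: branch {a=T, b=T, c=T} (none free) contributes 1 new; branch {a=T, b=T, c=F} (none free) contributes 1 new; branch {a=T, b=T, c=F} (none free) contributes 0 new. Total: 2.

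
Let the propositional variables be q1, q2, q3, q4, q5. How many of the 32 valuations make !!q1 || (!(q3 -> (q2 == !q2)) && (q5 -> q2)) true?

Initial set: {(!!q1 || (!(q3 -> (q2 == !q2)) && (q5 -> q2)))}.
(!!q1 || (!(q3 -> (q2 == !q2)) && (q5 -> q2))): β-rule — branch into !!q1  //  (!(q3 -> (q2 == !q2)) && (q5 -> q2)).
  branch 1 (add !!q1):
    !!q1: drop double negation, giving q1.
    ○ open, literals {q1=1}.
  branch 2 (add (!(q3 -> (q2 == !q2)) && (q5 -> q2))):
    (!(q3 -> (q2 == !q2)) && (q5 -> q2)): α-rule — add !(q3 -> (q2 == !q2)), (q5 -> q2).
    !(q3 -> (q2 == !q2)): α-rule — add q3, !(q2 == !q2).
    (q5 -> q2): β-rule — branch into !q5  //  q2.
      branch 2.1 (add !q5):
        !(q2 == !q2): β-rule — branch into q2, !!q2  //  !q2, !q2.
          branch 2.1.1 (add q2, !!q2):
            ○ open, literals {q2=1, q3=1, q5=0}.
          branch 2.1.2 (add !q2, !q2):
            ○ open, literals {q2=0, q3=1, q5=0}.
      branch 2.2 (add q2):
        !(q2 == !q2): β-rule — branch into q2, !!q2  //  !q2, !q2.
          branch 2.2.1 (add q2, !!q2):
            ○ open, literals {q2=1, q3=1}.
          branch 2.2.2 (add !q2, !q2):
            × closes — contains both q2 and !q2.
1 branch closed, 4 open.
Each open branch fixes some atoms; the unmentioned ones are free. Counting distinct full assignments: branch {q1=1} (q2, q3, q4, q5) contributes 16 new; branch {q2=1, q3=1, q5=0} (q1, q4) contributes 2 new; branch {q2=0, q3=1, q5=0} (q1, q4) contributes 2 new; branch {q2=1, q3=1} (q1, q4, q5) contributes 2 new. Total: 22.

22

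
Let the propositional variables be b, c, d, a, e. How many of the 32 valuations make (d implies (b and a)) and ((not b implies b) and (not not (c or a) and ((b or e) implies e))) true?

5

Initial set: {((d implies (b and a)) and ((not b implies b) and (not not (c or a) and ((b or e) implies e))))}.
((d implies (b and a)) and ((not b implies b) and (not not (c or a) and ((b or e) implies e)))): α-rule — add (d implies (b and a)), ((not b implies b) and (not not (c or a) and ((b or e) implies e))).
((not b implies b) and (not not (c or a) and ((b or e) implies e))): α-rule — add (not b implies b), (not not (c or a) and ((b or e) implies e)).
(not not (c or a) and ((b or e) implies e)): α-rule — add not not (c or a), ((b or e) implies e).
not not (c or a): drop double negation, giving (c or a).
(d implies (b and a)): β-rule — branch into not d  //  (b and a).
  branch 1 (add not d):
    (not b implies b): β-rule — branch into not not b  //  b.
      branch 1.1 (add not not b):
        ((b or e) implies e): β-rule — branch into not (b or e)  //  e.
          branch 1.1.1 (add not (b or e)):
            not (b or e): α-rule — add not b, not e.
            × closes — contains both b and not b.
          branch 1.1.2 (add e):
            (c or a): β-rule — branch into c  //  a.
              branch 1.1.2.1 (add c):
                ○ open, literals {b=1, c=1, d=0, e=1}.
              branch 1.1.2.2 (add a):
                ○ open, literals {a=1, b=1, d=0, e=1}.
      branch 1.2 (add b):
        ((b or e) implies e): β-rule — branch into not (b or e)  //  e.
          branch 1.2.1 (add not (b or e)):
            not (b or e): α-rule — add not b, not e.
            × closes — contains both b and not b.
          branch 1.2.2 (add e):
            (c or a): β-rule — branch into c  //  a.
              branch 1.2.2.1 (add c):
                ○ open, literals {b=1, c=1, d=0, e=1}.
              branch 1.2.2.2 (add a):
                ○ open, literals {a=1, b=1, d=0, e=1}.
  branch 2 (add (b and a)):
    (b and a): α-rule — add b, a.
    (not b implies b): β-rule — branch into not not b  //  b.
      branch 2.1 (add not not b):
        ((b or e) implies e): β-rule — branch into not (b or e)  //  e.
          branch 2.1.1 (add not (b or e)):
            not (b or e): α-rule — add not b, not e.
            × closes — contains both b and not b.
          branch 2.1.2 (add e):
            (c or a): β-rule — branch into c  //  a.
              branch 2.1.2.1 (add c):
                ○ open, literals {a=1, b=1, c=1, e=1}.
              branch 2.1.2.2 (add a):
                ○ open, literals {a=1, b=1, e=1}.
      branch 2.2 (add b):
        ((b or e) implies e): β-rule — branch into not (b or e)  //  e.
          branch 2.2.1 (add not (b or e)):
            not (b or e): α-rule — add not b, not e.
            × closes — contains both b and not b.
          branch 2.2.2 (add e):
            (c or a): β-rule — branch into c  //  a.
              branch 2.2.2.1 (add c):
                ○ open, literals {a=1, b=1, c=1, e=1}.
              branch 2.2.2.2 (add a):
                ○ open, literals {a=1, b=1, e=1}.
4 branches closed, 8 open.
Each open branch fixes some atoms; the unmentioned ones are free. Counting distinct full assignments: branch {b=1, c=1, d=0, e=1} (a) contributes 2 new; branch {a=1, b=1, d=0, e=1} (c) contributes 1 new; branch {b=1, c=1, d=0, e=1} (a) contributes 0 new; branch {a=1, b=1, d=0, e=1} (c) contributes 0 new; branch {a=1, b=1, c=1, e=1} (d) contributes 1 new; branch {a=1, b=1, e=1} (c, d) contributes 1 new; branch {a=1, b=1, c=1, e=1} (d) contributes 0 new; branch {a=1, b=1, e=1} (c, d) contributes 0 new. Total: 5.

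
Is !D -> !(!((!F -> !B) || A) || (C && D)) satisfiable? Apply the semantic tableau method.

Satisfiable

Initial set: {T (!D -> !(!((!F -> !B) || A) || (C && D)))}.
T (!D -> !(!((!F -> !B) || A) || (C && D))): β-rule — branch into F !D  //  T !(!((!F -> !B) || A) || (C && D)).
  branch 1 (add F !D):
    ○ open, literals {D=T}.
  branch 2 (add T !(!((!F -> !B) || A) || (C && D))):
    T !(!((!F -> !B) || A) || (C && D)): α-rule — add F !((!F -> !B) || A), F (C && D).
    F !((!F -> !B) || A): β-rule — branch into T (!F -> !B)  //  T A.
      branch 2.1 (add T (!F -> !B)):
        F (C && D): β-rule — branch into F C  //  F D.
          branch 2.1.1 (add F C):
            T (!F -> !B): β-rule — branch into F !F  //  T !B.
              branch 2.1.1.1 (add F !F):
                ○ open, literals {C=F, F=T}.
              branch 2.1.1.2 (add T !B):
                ○ open, literals {B=F, C=F}.
          branch 2.1.2 (add F D):
            T (!F -> !B): β-rule — branch into F !F  //  T !B.
              branch 2.1.2.1 (add F !F):
                ○ open, literals {D=F, F=T}.
              branch 2.1.2.2 (add T !B):
                ○ open, literals {B=F, D=F}.
      branch 2.2 (add T A):
        F (C && D): β-rule — branch into F C  //  F D.
          branch 2.2.1 (add F C):
            ○ open, literals {A=T, C=F}.
          branch 2.2.2 (add F D):
            ○ open, literals {A=T, D=F}.
0 branches closed, 7 open.
An open branch gives a satisfying assignment: D=T.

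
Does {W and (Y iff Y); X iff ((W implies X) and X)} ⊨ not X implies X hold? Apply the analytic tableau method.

Initial set: {T (W and (Y iff Y)); T (X iff ((W implies X) and X)); F (not X implies X)}.
T (W and (Y iff Y)): α-rule — add T W, T (Y iff Y).
F (not X implies X): α-rule — add T not X, F X.
T (X iff ((W implies X) and X)): β-rule — branch into T X, T ((W implies X) and X)  //  F X, F ((W implies X) and X).
  branch 1 (add T X, T ((W implies X) and X)):
    × closes — contains both X and not X.
  branch 2 (add F X, F ((W implies X) and X)):
    T (Y iff Y): β-rule — branch into T Y, T Y  //  F Y, F Y.
      branch 2.1 (add T Y, T Y):
        F ((W implies X) and X): β-rule — branch into F (W implies X)  //  F X.
          branch 2.1.1 (add F (W implies X)):
            F (W implies X): α-rule — add T W, F X.
            ○ open, literals {W=T, X=F, Y=T}.
          branch 2.1.2 (add F X):
            ○ open, literals {W=T, X=F, Y=T}.
      branch 2.2 (add F Y, F Y):
        F ((W implies X) and X): β-rule — branch into F (W implies X)  //  F X.
          branch 2.2.1 (add F (W implies X)):
            F (W implies X): α-rule — add T W, F X.
            ○ open, literals {W=T, X=F, Y=F}.
          branch 2.2.2 (add F X):
            ○ open, literals {W=T, X=F, Y=F}.
1 branch closed, 4 open.
An open branch gives a countermodel: W=T, X=F, Y=T (unmentioned atoms arbitrary); the premises hold there but the conclusion fails.

No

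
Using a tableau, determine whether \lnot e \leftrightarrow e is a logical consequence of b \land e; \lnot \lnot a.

Initial set: {T (b \land e); T \lnot \lnot a; F (\lnot e \leftrightarrow e)}.
T (b \land e): α-rule — add T b, T e.
T \lnot \lnot a: drop double negation, giving T a.
F (\lnot e \leftrightarrow e): β-rule — branch into T \lnot e, F e  //  F \lnot e, T e.
  branch 1 (add T \lnot e, F e):
    × closes — contains both e and \lnot e.
  branch 2 (add F \lnot e, T e):
    ○ open, literals {a=T, b=T, e=T}.
1 branch closed, 1 open.
An open branch gives a countermodel: a=T, b=T, e=T (unmentioned atoms arbitrary); the premises hold there but the conclusion fails.

No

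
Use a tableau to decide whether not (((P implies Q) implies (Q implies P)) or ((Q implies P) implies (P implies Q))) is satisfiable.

Unsatisfiable

Initial set: {T not (((P implies Q) implies (Q implies P)) or ((Q implies P) implies (P implies Q)))}.
T not (((P implies Q) implies (Q implies P)) or ((Q implies P) implies (P implies Q))): α-rule — add F ((P implies Q) implies (Q implies P)), F ((Q implies P) implies (P implies Q)).
F ((P implies Q) implies (Q implies P)): α-rule — add T (P implies Q), F (Q implies P).
F ((Q implies P) implies (P implies Q)): α-rule — add T (Q implies P), F (P implies Q).
F (Q implies P): α-rule — add T Q, F P.
F (P implies Q): α-rule — add T P, F Q.
× closes — contains both P and not P.
All 1 branch closes.
Every branch closed; the formula is unsatisfiable.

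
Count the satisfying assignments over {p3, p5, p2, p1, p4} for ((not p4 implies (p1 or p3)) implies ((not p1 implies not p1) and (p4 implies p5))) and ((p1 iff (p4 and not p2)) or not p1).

14

Initial set: {T (((not p4 implies (p1 or p3)) implies ((not p1 implies not p1) and (p4 implies p5))) and ((p1 iff (p4 and not p2)) or not p1))}.
T (((not p4 implies (p1 or p3)) implies ((not p1 implies not p1) and (p4 implies p5))) and ((p1 iff (p4 and not p2)) or not p1)): α-rule — add T ((not p4 implies (p1 or p3)) implies ((not p1 implies not p1) and (p4 implies p5))), T ((p1 iff (p4 and not p2)) or not p1).
T ((not p4 implies (p1 or p3)) implies ((not p1 implies not p1) and (p4 implies p5))): β-rule — branch into F (not p4 implies (p1 or p3))  //  T ((not p1 implies not p1) and (p4 implies p5)).
  branch 1 (add F (not p4 implies (p1 or p3))):
    F (not p4 implies (p1 or p3)): α-rule — add T not p4, F (p1 or p3).
    F (p1 or p3): α-rule — add F p1, F p3.
    T ((p1 iff (p4 and not p2)) or not p1): β-rule — branch into T (p1 iff (p4 and not p2))  //  T not p1.
      branch 1.1 (add T (p1 iff (p4 and not p2))):
        T (p1 iff (p4 and not p2)): β-rule — branch into T p1, T (p4 and not p2)  //  F p1, F (p4 and not p2).
          branch 1.1.1 (add T p1, T (p4 and not p2)):
            × closes — contains both p1 and not p1.
          branch 1.1.2 (add F p1, F (p4 and not p2)):
            F (p4 and not p2): β-rule — branch into F p4  //  F not p2.
              branch 1.1.2.1 (add F p4):
                ○ open, literals {p1=F, p3=F, p4=F}.
              branch 1.1.2.2 (add F not p2):
                ○ open, literals {p1=F, p2=T, p3=F, p4=F}.
      branch 1.2 (add T not p1):
        ○ open, literals {p1=F, p3=F, p4=F}.
  branch 2 (add T ((not p1 implies not p1) and (p4 implies p5))):
    T ((not p1 implies not p1) and (p4 implies p5)): α-rule — add T (not p1 implies not p1), T (p4 implies p5).
    T ((p1 iff (p4 and not p2)) or not p1): β-rule — branch into T (p1 iff (p4 and not p2))  //  T not p1.
      branch 2.1 (add T (p1 iff (p4 and not p2))):
        T (not p1 implies not p1): β-rule — branch into F not p1  //  T not p1.
          branch 2.1.1 (add F not p1):
            T (p4 implies p5): β-rule — branch into F p4  //  T p5.
              branch 2.1.1.1 (add F p4):
                T (p1 iff (p4 and not p2)): β-rule — branch into T p1, T (p4 and not p2)  //  F p1, F (p4 and not p2).
                  branch 2.1.1.1.1 (add T p1, T (p4 and not p2)):
                    T (p4 and not p2): α-rule — add T p4, T not p2.
                    × closes — contains both p4 and not p4.
                  branch 2.1.1.1.2 (add F p1, F (p4 and not p2)):
                    × closes — contains both p1 and not p1.
              branch 2.1.1.2 (add T p5):
                T (p1 iff (p4 and not p2)): β-rule — branch into T p1, T (p4 and not p2)  //  F p1, F (p4 and not p2).
                  branch 2.1.1.2.1 (add T p1, T (p4 and not p2)):
                    T (p4 and not p2): α-rule — add T p4, T not p2.
                    ○ open, literals {p1=T, p2=F, p4=T, p5=T}.
                  branch 2.1.1.2.2 (add F p1, F (p4 and not p2)):
                    × closes — contains both p1 and not p1.
          branch 2.1.2 (add T not p1):
            T (p4 implies p5): β-rule — branch into F p4  //  T p5.
              branch 2.1.2.1 (add F p4):
                T (p1 iff (p4 and not p2)): β-rule — branch into T p1, T (p4 and not p2)  //  F p1, F (p4 and not p2).
                  branch 2.1.2.1.1 (add T p1, T (p4 and not p2)):
                    × closes — contains both p1 and not p1.
                  branch 2.1.2.1.2 (add F p1, F (p4 and not p2)):
                    F (p4 and not p2): β-rule — branch into F p4  //  F not p2.
                      branch 2.1.2.1.2.1 (add F p4):
                        ○ open, literals {p1=F, p4=F}.
                      branch 2.1.2.1.2.2 (add F not p2):
                        ○ open, literals {p1=F, p2=T, p4=F}.
              branch 2.1.2.2 (add T p5):
                T (p1 iff (p4 and not p2)): β-rule — branch into T p1, T (p4 and not p2)  //  F p1, F (p4 and not p2).
                  branch 2.1.2.2.1 (add T p1, T (p4 and not p2)):
                    × closes — contains both p1 and not p1.
                  branch 2.1.2.2.2 (add F p1, F (p4 and not p2)):
                    F (p4 and not p2): β-rule — branch into F p4  //  F not p2.
                      branch 2.1.2.2.2.1 (add F p4):
                        ○ open, literals {p1=F, p4=F, p5=T}.
                      branch 2.1.2.2.2.2 (add F not p2):
                        ○ open, literals {p1=F, p2=T, p5=T}.
      branch 2.2 (add T not p1):
        T (not p1 implies not p1): β-rule — branch into F not p1  //  T not p1.
          branch 2.2.1 (add F not p1):
            × closes — contains both p1 and not p1.
          branch 2.2.2 (add T not p1):
            T (p4 implies p5): β-rule — branch into F p4  //  T p5.
              branch 2.2.2.1 (add F p4):
                ○ open, literals {p1=F, p4=F}.
              branch 2.2.2.2 (add T p5):
                ○ open, literals {p1=F, p5=T}.
7 branches closed, 10 open.
Each open branch fixes some atoms; the unmentioned ones are free. Counting distinct full assignments: branch {p1=F, p3=F, p4=F} (p5, p2) contributes 4 new; branch {p1=F, p2=T, p3=F, p4=F} (p5) contributes 0 new; branch {p1=F, p3=F, p4=F} (p5, p2) contributes 0 new; branch {p1=T, p2=F, p4=T, p5=T} (p3) contributes 2 new; branch {p1=F, p4=F} (p3, p5, p2) contributes 4 new; branch {p1=F, p2=T, p4=F} (p3, p5) contributes 0 new; branch {p1=F, p4=F, p5=T} (p3, p2) contributes 0 new; branch {p1=F, p2=T, p5=T} (p3, p4) contributes 2 new; branch {p1=F, p4=F} (p3, p5, p2) contributes 0 new; branch {p1=F, p5=T} (p3, p2, p4) contributes 2 new. Total: 14.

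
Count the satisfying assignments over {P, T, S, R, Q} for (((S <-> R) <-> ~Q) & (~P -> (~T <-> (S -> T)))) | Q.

Initial set: {((((S <-> R) <-> ~Q) & (~P -> (~T <-> (S -> T)))) | Q)}.
((((S <-> R) <-> ~Q) & (~P -> (~T <-> (S -> T)))) | Q): β-rule — branch into (((S <-> R) <-> ~Q) & (~P -> (~T <-> (S -> T))))  //  Q.
  branch 1 (add (((S <-> R) <-> ~Q) & (~P -> (~T <-> (S -> T))))):
    (((S <-> R) <-> ~Q) & (~P -> (~T <-> (S -> T)))): α-rule — add ((S <-> R) <-> ~Q), (~P -> (~T <-> (S -> T))).
    ((S <-> R) <-> ~Q): β-rule — branch into (S <-> R), ~Q  //  ~(S <-> R), ~~Q.
      branch 1.1 (add (S <-> R), ~Q):
        (~P -> (~T <-> (S -> T))): β-rule — branch into ~~P  //  (~T <-> (S -> T)).
          branch 1.1.1 (add ~~P):
            (S <-> R): β-rule — branch into S, R  //  ~S, ~R.
              branch 1.1.1.1 (add S, R):
                ○ open, literals {P=true, Q=false, R=true, S=true}.
              branch 1.1.1.2 (add ~S, ~R):
                ○ open, literals {P=true, Q=false, R=false, S=false}.
          branch 1.1.2 (add (~T <-> (S -> T))):
            (S <-> R): β-rule — branch into S, R  //  ~S, ~R.
              branch 1.1.2.1 (add S, R):
                (~T <-> (S -> T)): β-rule — branch into ~T, (S -> T)  //  ~~T, ~(S -> T).
                  branch 1.1.2.1.1 (add ~T, (S -> T)):
                    (S -> T): β-rule — branch into ~S  //  T.
                      branch 1.1.2.1.1.1 (add ~S):
                        × closes — contains both S and ~S.
                      branch 1.1.2.1.1.2 (add T):
                        × closes — contains both T and ~T.
                  branch 1.1.2.1.2 (add ~~T, ~(S -> T)):
                    ~(S -> T): α-rule — add S, ~T.
                    × closes — contains both T and ~T.
              branch 1.1.2.2 (add ~S, ~R):
                (~T <-> (S -> T)): β-rule — branch into ~T, (S -> T)  //  ~~T, ~(S -> T).
                  branch 1.1.2.2.1 (add ~T, (S -> T)):
                    (S -> T): β-rule — branch into ~S  //  T.
                      branch 1.1.2.2.1.1 (add ~S):
                        ○ open, literals {Q=false, R=false, S=false, T=false}.
                      branch 1.1.2.2.1.2 (add T):
                        × closes — contains both T and ~T.
                  branch 1.1.2.2.2 (add ~~T, ~(S -> T)):
                    ~(S -> T): α-rule — add S, ~T.
                    × closes — contains both S and ~S.
      branch 1.2 (add ~(S <-> R), ~~Q):
        (~P -> (~T <-> (S -> T))): β-rule — branch into ~~P  //  (~T <-> (S -> T)).
          branch 1.2.1 (add ~~P):
            ~(S <-> R): β-rule — branch into S, ~R  //  ~S, R.
              branch 1.2.1.1 (add S, ~R):
                ○ open, literals {P=true, Q=true, R=false, S=true}.
              branch 1.2.1.2 (add ~S, R):
                ○ open, literals {P=true, Q=true, R=true, S=false}.
          branch 1.2.2 (add (~T <-> (S -> T))):
            ~(S <-> R): β-rule — branch into S, ~R  //  ~S, R.
              branch 1.2.2.1 (add S, ~R):
                (~T <-> (S -> T)): β-rule — branch into ~T, (S -> T)  //  ~~T, ~(S -> T).
                  branch 1.2.2.1.1 (add ~T, (S -> T)):
                    (S -> T): β-rule — branch into ~S  //  T.
                      branch 1.2.2.1.1.1 (add ~S):
                        × closes — contains both S and ~S.
                      branch 1.2.2.1.1.2 (add T):
                        × closes — contains both T and ~T.
                  branch 1.2.2.1.2 (add ~~T, ~(S -> T)):
                    ~(S -> T): α-rule — add S, ~T.
                    × closes — contains both T and ~T.
              branch 1.2.2.2 (add ~S, R):
                (~T <-> (S -> T)): β-rule — branch into ~T, (S -> T)  //  ~~T, ~(S -> T).
                  branch 1.2.2.2.1 (add ~T, (S -> T)):
                    (S -> T): β-rule — branch into ~S  //  T.
                      branch 1.2.2.2.1.1 (add ~S):
                        ○ open, literals {Q=true, R=true, S=false, T=false}.
                      branch 1.2.2.2.1.2 (add T):
                        × closes — contains both T and ~T.
                  branch 1.2.2.2.2 (add ~~T, ~(S -> T)):
                    ~(S -> T): α-rule — add S, ~T.
                    × closes — contains both S and ~S.
  branch 2 (add Q):
    ○ open, literals {Q=true}.
10 branches closed, 7 open.
Each open branch fixes some atoms; the unmentioned ones are free. Counting distinct full assignments: branch {P=true, Q=false, R=true, S=true} (T) contributes 2 new; branch {P=true, Q=false, R=false, S=false} (T) contributes 2 new; branch {Q=false, R=false, S=false, T=false} (P) contributes 1 new; branch {P=true, Q=true, R=false, S=true} (T) contributes 2 new; branch {P=true, Q=true, R=true, S=false} (T) contributes 2 new; branch {Q=true, R=true, S=false, T=false} (P) contributes 1 new; branch {Q=true} (P, T, S, R) contributes 11 new. Total: 21.

21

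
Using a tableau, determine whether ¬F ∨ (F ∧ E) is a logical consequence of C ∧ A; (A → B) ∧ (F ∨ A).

Initial set: {T (C ∧ A); T ((A → B) ∧ (F ∨ A)); F (¬F ∨ (F ∧ E))}.
T (C ∧ A): α-rule — add T C, T A.
T ((A → B) ∧ (F ∨ A)): α-rule — add T (A → B), T (F ∨ A).
F (¬F ∨ (F ∧ E)): α-rule — add F ¬F, F (F ∧ E).
T (A → B): β-rule — branch into F A  //  T B.
  branch 1 (add F A):
    × closes — contains both A and ¬A.
  branch 2 (add T B):
    T (F ∨ A): β-rule — branch into T F  //  T A.
      branch 2.1 (add T F):
        F (F ∧ E): β-rule — branch into F F  //  F E.
          branch 2.1.1 (add F F):
            × closes — contains both F and ¬F.
          branch 2.1.2 (add F E):
            ○ open, literals {A=1, B=1, C=1, E=0, F=1}.
      branch 2.2 (add T A):
        F (F ∧ E): β-rule — branch into F F  //  F E.
          branch 2.2.1 (add F F):
            × closes — contains both F and ¬F.
          branch 2.2.2 (add F E):
            ○ open, literals {A=1, B=1, C=1, E=0, F=1}.
3 branches closed, 2 open.
An open branch gives a countermodel: A=1, B=1, C=1, E=0, F=1 (unmentioned atoms arbitrary); the premises hold there but the conclusion fails.

No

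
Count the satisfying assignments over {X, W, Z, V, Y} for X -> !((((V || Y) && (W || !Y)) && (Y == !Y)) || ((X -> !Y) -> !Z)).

Initial set: {T (X -> !((((V || Y) && (W || !Y)) && (Y == !Y)) || ((X -> !Y) -> !Z)))}.
T (X -> !((((V || Y) && (W || !Y)) && (Y == !Y)) || ((X -> !Y) -> !Z))): β-rule — branch into F X  //  T !((((V || Y) && (W || !Y)) && (Y == !Y)) || ((X -> !Y) -> !Z)).
  branch 1 (add F X):
    ○ open, literals {X=0}.
  branch 2 (add T !((((V || Y) && (W || !Y)) && (Y == !Y)) || ((X -> !Y) -> !Z))):
    T !((((V || Y) && (W || !Y)) && (Y == !Y)) || ((X -> !Y) -> !Z)): α-rule — add F (((V || Y) && (W || !Y)) && (Y == !Y)), F ((X -> !Y) -> !Z).
    F ((X -> !Y) -> !Z): α-rule — add T (X -> !Y), F !Z.
    F (((V || Y) && (W || !Y)) && (Y == !Y)): β-rule — branch into F ((V || Y) && (W || !Y))  //  F (Y == !Y).
      branch 2.1 (add F ((V || Y) && (W || !Y))):
        T (X -> !Y): β-rule — branch into F X  //  T !Y.
          branch 2.1.1 (add F X):
            F ((V || Y) && (W || !Y)): β-rule — branch into F (V || Y)  //  F (W || !Y).
              branch 2.1.1.1 (add F (V || Y)):
                F (V || Y): α-rule — add F V, F Y.
                ○ open, literals {V=0, X=0, Y=0, Z=1}.
              branch 2.1.1.2 (add F (W || !Y)):
                F (W || !Y): α-rule — add F W, F !Y.
                ○ open, literals {W=0, X=0, Y=1, Z=1}.
          branch 2.1.2 (add T !Y):
            F ((V || Y) && (W || !Y)): β-rule — branch into F (V || Y)  //  F (W || !Y).
              branch 2.1.2.1 (add F (V || Y)):
                F (V || Y): α-rule — add F V, F Y.
                ○ open, literals {V=0, Y=0, Z=1}.
              branch 2.1.2.2 (add F (W || !Y)):
                F (W || !Y): α-rule — add F W, F !Y.
                × closes — contains both Y and !Y.
      branch 2.2 (add F (Y == !Y)):
        T (X -> !Y): β-rule — branch into F X  //  T !Y.
          branch 2.2.1 (add F X):
            F (Y == !Y): β-rule — branch into T Y, F !Y  //  F Y, T !Y.
              branch 2.2.1.1 (add T Y, F !Y):
                ○ open, literals {X=0, Y=1, Z=1}.
              branch 2.2.1.2 (add F Y, T !Y):
                ○ open, literals {X=0, Y=0, Z=1}.
          branch 2.2.2 (add T !Y):
            F (Y == !Y): β-rule — branch into T Y, F !Y  //  F Y, T !Y.
              branch 2.2.2.1 (add T Y, F !Y):
                × closes — contains both Y and !Y.
              branch 2.2.2.2 (add F Y, T !Y):
                ○ open, literals {Y=0, Z=1}.
2 branches closed, 7 open.
Each open branch fixes some atoms; the unmentioned ones are free. Counting distinct full assignments: branch {X=0} (W, Z, V, Y) contributes 16 new; branch {V=0, X=0, Y=0, Z=1} (W) contributes 0 new; branch {W=0, X=0, Y=1, Z=1} (V) contributes 0 new; branch {V=0, Y=0, Z=1} (X, W) contributes 2 new; branch {X=0, Y=1, Z=1} (W, V) contributes 0 new; branch {X=0, Y=0, Z=1} (W, V) contributes 0 new; branch {Y=0, Z=1} (X, W, V) contributes 2 new. Total: 20.

20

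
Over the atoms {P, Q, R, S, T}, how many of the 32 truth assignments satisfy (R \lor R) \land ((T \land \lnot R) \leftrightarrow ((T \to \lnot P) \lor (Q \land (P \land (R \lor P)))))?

Initial set: {((R \lor R) \land ((T \land \lnot R) \leftrightarrow ((T \to \lnot P) \lor (Q \land (P \land (R \lor P))))))}.
((R \lor R) \land ((T \land \lnot R) \leftrightarrow ((T \to \lnot P) \lor (Q \land (P \land (R \lor P)))))): α-rule — add (R \lor R), ((T \land \lnot R) \leftrightarrow ((T \to \lnot P) \lor (Q \land (P \land (R \lor P))))).
(R \lor R): β-rule — branch into R  //  R.
  branch 1 (add R):
    ((T \land \lnot R) \leftrightarrow ((T \to \lnot P) \lor (Q \land (P \land (R \lor P))))): β-rule — branch into (T \land \lnot R), ((T \to \lnot P) \lor (Q \land (P \land (R \lor P))))  //  \lnot (T \land \lnot R), \lnot ((T \to \lnot P) \lor (Q \land (P \land (R \lor P)))).
      branch 1.1 (add (T \land \lnot R), ((T \to \lnot P) \lor (Q \land (P \land (R \lor P))))):
        (T \land \lnot R): α-rule — add T, \lnot R.
        × closes — contains both R and \lnot R.
      branch 1.2 (add \lnot (T \land \lnot R), \lnot ((T \to \lnot P) \lor (Q \land (P \land (R \lor P))))):
        \lnot ((T \to \lnot P) \lor (Q \land (P \land (R \lor P)))): α-rule — add \lnot (T \to \lnot P), \lnot (Q \land (P \land (R \lor P))).
        \lnot (T \to \lnot P): α-rule — add T, \lnot \lnot P.
        \lnot (T \land \lnot R): β-rule — branch into \lnot T  //  \lnot \lnot R.
          branch 1.2.1 (add \lnot T):
            × closes — contains both T and \lnot T.
          branch 1.2.2 (add \lnot \lnot R):
            \lnot (Q \land (P \land (R \lor P))): β-rule — branch into \lnot Q  //  \lnot (P \land (R \lor P)).
              branch 1.2.2.1 (add \lnot Q):
                ○ open, literals {P=true, Q=false, R=true, T=true}.
              branch 1.2.2.2 (add \lnot (P \land (R \lor P))):
                \lnot (P \land (R \lor P)): β-rule — branch into \lnot P  //  \lnot (R \lor P).
                  branch 1.2.2.2.1 (add \lnot P):
                    × closes — contains both P and \lnot P.
                  branch 1.2.2.2.2 (add \lnot (R \lor P)):
                    \lnot (R \lor P): α-rule — add \lnot R, \lnot P.
                    × closes — contains both R and \lnot R.
  branch 2 (add R):
    ((T \land \lnot R) \leftrightarrow ((T \to \lnot P) \lor (Q \land (P \land (R \lor P))))): β-rule — branch into (T \land \lnot R), ((T \to \lnot P) \lor (Q \land (P \land (R \lor P))))  //  \lnot (T \land \lnot R), \lnot ((T \to \lnot P) \lor (Q \land (P \land (R \lor P)))).
      branch 2.1 (add (T \land \lnot R), ((T \to \lnot P) \lor (Q \land (P \land (R \lor P))))):
        (T \land \lnot R): α-rule — add T, \lnot R.
        × closes — contains both R and \lnot R.
      branch 2.2 (add \lnot (T \land \lnot R), \lnot ((T \to \lnot P) \lor (Q \land (P \land (R \lor P))))):
        \lnot ((T \to \lnot P) \lor (Q \land (P \land (R \lor P)))): α-rule — add \lnot (T \to \lnot P), \lnot (Q \land (P \land (R \lor P))).
        \lnot (T \to \lnot P): α-rule — add T, \lnot \lnot P.
        \lnot (T \land \lnot R): β-rule — branch into \lnot T  //  \lnot \lnot R.
          branch 2.2.1 (add \lnot T):
            × closes — contains both T and \lnot T.
          branch 2.2.2 (add \lnot \lnot R):
            \lnot (Q \land (P \land (R \lor P))): β-rule — branch into \lnot Q  //  \lnot (P \land (R \lor P)).
              branch 2.2.2.1 (add \lnot Q):
                ○ open, literals {P=true, Q=false, R=true, T=true}.
              branch 2.2.2.2 (add \lnot (P \land (R \lor P))):
                \lnot (P \land (R \lor P)): β-rule — branch into \lnot P  //  \lnot (R \lor P).
                  branch 2.2.2.2.1 (add \lnot P):
                    × closes — contains both P and \lnot P.
                  branch 2.2.2.2.2 (add \lnot (R \lor P)):
                    \lnot (R \lor P): α-rule — add \lnot R, \lnot P.
                    × closes — contains both R and \lnot R.
8 branches closed, 2 open.
Each open branch fixes some atoms; the unmentioned ones are free. Counting distinct full assignments: branch {P=true, Q=false, R=true, T=true} (S) contributes 2 new; branch {P=true, Q=false, R=true, T=true} (S) contributes 0 new. Total: 2.

2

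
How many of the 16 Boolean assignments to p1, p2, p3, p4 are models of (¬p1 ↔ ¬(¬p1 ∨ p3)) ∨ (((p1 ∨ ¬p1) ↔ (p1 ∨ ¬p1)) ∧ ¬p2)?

Initial set: {((¬p1 ↔ ¬(¬p1 ∨ p3)) ∨ (((p1 ∨ ¬p1) ↔ (p1 ∨ ¬p1)) ∧ ¬p2))}.
((¬p1 ↔ ¬(¬p1 ∨ p3)) ∨ (((p1 ∨ ¬p1) ↔ (p1 ∨ ¬p1)) ∧ ¬p2)): β-rule — branch into (¬p1 ↔ ¬(¬p1 ∨ p3))  //  (((p1 ∨ ¬p1) ↔ (p1 ∨ ¬p1)) ∧ ¬p2).
  branch 1 (add (¬p1 ↔ ¬(¬p1 ∨ p3))):
    (¬p1 ↔ ¬(¬p1 ∨ p3)): β-rule — branch into ¬p1, ¬(¬p1 ∨ p3)  //  ¬¬p1, ¬¬(¬p1 ∨ p3).
      branch 1.1 (add ¬p1, ¬(¬p1 ∨ p3)):
        ¬(¬p1 ∨ p3): α-rule — add ¬¬p1, ¬p3.
        × closes — contains both p1 and ¬p1.
      branch 1.2 (add ¬¬p1, ¬¬(¬p1 ∨ p3)):
        ¬¬(¬p1 ∨ p3): β-rule — branch into ¬p1  //  p3.
          branch 1.2.1 (add ¬p1):
            × closes — contains both p1 and ¬p1.
          branch 1.2.2 (add p3):
            ○ open, literals {p1=1, p3=1}.
  branch 2 (add (((p1 ∨ ¬p1) ↔ (p1 ∨ ¬p1)) ∧ ¬p2)):
    (((p1 ∨ ¬p1) ↔ (p1 ∨ ¬p1)) ∧ ¬p2): α-rule — add ((p1 ∨ ¬p1) ↔ (p1 ∨ ¬p1)), ¬p2.
    ((p1 ∨ ¬p1) ↔ (p1 ∨ ¬p1)): β-rule — branch into (p1 ∨ ¬p1), (p1 ∨ ¬p1)  //  ¬(p1 ∨ ¬p1), ¬(p1 ∨ ¬p1).
      branch 2.1 (add (p1 ∨ ¬p1), (p1 ∨ ¬p1)):
        (p1 ∨ ¬p1): β-rule — branch into p1  //  ¬p1.
          branch 2.1.1 (add p1):
            (p1 ∨ ¬p1): β-rule — branch into p1  //  ¬p1.
              branch 2.1.1.1 (add p1):
                ○ open, literals {p1=1, p2=0}.
              branch 2.1.1.2 (add ¬p1):
                × closes — contains both p1 and ¬p1.
          branch 2.1.2 (add ¬p1):
            (p1 ∨ ¬p1): β-rule — branch into p1  //  ¬p1.
              branch 2.1.2.1 (add p1):
                × closes — contains both p1 and ¬p1.
              branch 2.1.2.2 (add ¬p1):
                ○ open, literals {p1=0, p2=0}.
      branch 2.2 (add ¬(p1 ∨ ¬p1), ¬(p1 ∨ ¬p1)):
        ¬(p1 ∨ ¬p1): α-rule — add ¬p1, ¬¬p1.
        × closes — contains both p1 and ¬p1.
5 branches closed, 3 open.
Each open branch fixes some atoms; the unmentioned ones are free. Counting distinct full assignments: branch {p1=1, p3=1} (p2, p4) contributes 4 new; branch {p1=1, p2=0} (p3, p4) contributes 2 new; branch {p1=0, p2=0} (p3, p4) contributes 4 new. Total: 10.

10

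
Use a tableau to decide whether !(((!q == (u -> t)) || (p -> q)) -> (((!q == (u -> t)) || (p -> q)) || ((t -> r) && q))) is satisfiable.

Unsatisfiable

Initial set: {!(((!q == (u -> t)) || (p -> q)) -> (((!q == (u -> t)) || (p -> q)) || ((t -> r) && q)))}.
!(((!q == (u -> t)) || (p -> q)) -> (((!q == (u -> t)) || (p -> q)) || ((t -> r) && q))): α-rule — add ((!q == (u -> t)) || (p -> q)), !(((!q == (u -> t)) || (p -> q)) || ((t -> r) && q)).
!(((!q == (u -> t)) || (p -> q)) || ((t -> r) && q)): α-rule — add !((!q == (u -> t)) || (p -> q)), !((t -> r) && q).
!((!q == (u -> t)) || (p -> q)): α-rule — add !(!q == (u -> t)), !(p -> q).
!(p -> q): α-rule — add p, !q.
((!q == (u -> t)) || (p -> q)): β-rule — branch into (!q == (u -> t))  //  (p -> q).
  branch 1 (add (!q == (u -> t))):
    !((t -> r) && q): β-rule — branch into !(t -> r)  //  !q.
      branch 1.1 (add !(t -> r)):
        !(t -> r): α-rule — add t, !r.
        !(!q == (u -> t)): β-rule — branch into !q, !(u -> t)  //  !!q, (u -> t).
          branch 1.1.1 (add !q, !(u -> t)):
            !(u -> t): α-rule — add u, !t.
            × closes — contains both t and !t.
          branch 1.1.2 (add !!q, (u -> t)):
            × closes — contains both q and !q.
      branch 1.2 (add !q):
        !(!q == (u -> t)): β-rule — branch into !q, !(u -> t)  //  !!q, (u -> t).
          branch 1.2.1 (add !q, !(u -> t)):
            !(u -> t): α-rule — add u, !t.
            (!q == (u -> t)): β-rule — branch into !q, (u -> t)  //  !!q, !(u -> t).
              branch 1.2.1.1 (add !q, (u -> t)):
                (u -> t): β-rule — branch into !u  //  t.
                  branch 1.2.1.1.1 (add !u):
                    × closes — contains both u and !u.
                  branch 1.2.1.1.2 (add t):
                    × closes — contains both t and !t.
              branch 1.2.1.2 (add !!q, !(u -> t)):
                × closes — contains both q and !q.
          branch 1.2.2 (add !!q, (u -> t)):
            × closes — contains both q and !q.
  branch 2 (add (p -> q)):
    !((t -> r) && q): β-rule — branch into !(t -> r)  //  !q.
      branch 2.1 (add !(t -> r)):
        !(t -> r): α-rule — add t, !r.
        !(!q == (u -> t)): β-rule — branch into !q, !(u -> t)  //  !!q, (u -> t).
          branch 2.1.1 (add !q, !(u -> t)):
            !(u -> t): α-rule — add u, !t.
            × closes — contains both t and !t.
          branch 2.1.2 (add !!q, (u -> t)):
            × closes — contains both q and !q.
      branch 2.2 (add !q):
        !(!q == (u -> t)): β-rule — branch into !q, !(u -> t)  //  !!q, (u -> t).
          branch 2.2.1 (add !q, !(u -> t)):
            !(u -> t): α-rule — add u, !t.
            (p -> q): β-rule — branch into !p  //  q.
              branch 2.2.1.1 (add !p):
                × closes — contains both p and !p.
              branch 2.2.1.2 (add q):
                × closes — contains both q and !q.
          branch 2.2.2 (add !!q, (u -> t)):
            × closes — contains both q and !q.
All 11 branches close.
Every branch closed; the formula is unsatisfiable.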